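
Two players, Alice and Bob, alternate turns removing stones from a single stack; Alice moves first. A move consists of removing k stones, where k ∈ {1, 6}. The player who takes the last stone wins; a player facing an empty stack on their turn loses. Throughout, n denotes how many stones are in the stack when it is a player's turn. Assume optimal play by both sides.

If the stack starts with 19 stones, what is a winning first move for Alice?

Remove 1, leaving 18.

Use the standard recursion: the mover loses at a terminal position; elsewhere, the mover wins exactly when some move hands the opponent an L position.
n=0: no move → L
n=1: can move to 0, which is L ⇒ W
n=2: the only move is to 1(W), a W ⇒ L
n=3: can move to 2, which is L ⇒ W
n=4: the only move is to 3(W), a W ⇒ L
n=5: can move to 4, which is L ⇒ W
n=6: can move to 0, which is L ⇒ W
n=7: moves to 6(W), 1(W); every one is W ⇒ L
n=8: can move to 7, which is L ⇒ W
n=9: moves to 8(W), 3(W); every one is W ⇒ L
n=10: can move to 9, which is L ⇒ W
n=11: moves to 10(W), 5(W); every one is W ⇒ L
n=12: can move to 11, which is L ⇒ W
n=13: can move to 7, which is L ⇒ W
n=14: moves to 13(W), 8(W); every one is W ⇒ L
n=15: can move to 14, which is L ⇒ W
n=16: moves to 15(W), 10(W); every one is W ⇒ L
n=17: can move to 16, which is L ⇒ W
n=18: moves to 17(W), 12(W); every one is W ⇒ L
n=19: can move to 18, which is L ⇒ W
From 19, the L positions reachable in one move are: 18.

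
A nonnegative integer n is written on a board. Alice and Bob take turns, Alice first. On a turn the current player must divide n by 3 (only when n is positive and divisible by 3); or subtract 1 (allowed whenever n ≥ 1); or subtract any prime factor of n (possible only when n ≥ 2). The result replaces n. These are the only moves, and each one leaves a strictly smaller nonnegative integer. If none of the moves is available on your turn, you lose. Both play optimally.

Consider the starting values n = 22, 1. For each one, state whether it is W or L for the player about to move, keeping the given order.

Classify positions by backward induction: terminal positions (no move available) are L. From any other position, the mover wins iff some move reaches an L.
n=0: no move → L
n=1: W (go to 0, an L position)
n=2: W (go to 0, an L position)
n=3: W (go to 0, an L position)
n=4: L (options 2(W), 3(W) are all W)
n=5: W (go to 0, an L position)
n=6: W (go to 4, an L position)
n=7: W (go to 0, an L position)
n=8: L (options 6(W), 7(W) are all W)
n=9: W (go to 8, an L position)
n=10: W (go to 8, an L position)
n=11: W (go to 0, an L position)
n=12: W (go to 4, an L position)
n=13: W (go to 0, an L position)
n=14: L (options 7(W), 12(W), 13(W) are all W)
n=15: W (go to 14, an L position)
n=16: W (go to 14, an L position)
n=17: W (go to 0, an L position)
n=18: L (options 6(W), 15(W), 16(W), 17(W) are all W)
n=19: W (go to 0, an L position)
n=20: W (go to 18, an L position)
n=21: W (go to 14, an L position)
n=22: L (options 11(W), 20(W), 21(W) are all W)

22: L, 1: W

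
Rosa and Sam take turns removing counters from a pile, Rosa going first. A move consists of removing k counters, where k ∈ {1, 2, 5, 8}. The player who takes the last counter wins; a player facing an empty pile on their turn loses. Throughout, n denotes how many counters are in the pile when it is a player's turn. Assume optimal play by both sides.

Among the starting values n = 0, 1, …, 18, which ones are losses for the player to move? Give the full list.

Compute win/loss labels from the base case upward. A position with no move is L. Any other position is W if it can reach an L in one move, else L.
n=0: no move → L
n=1: can move to 0, which is L ⇒ W
n=2: can move to 0, which is L ⇒ W
n=3: moves to 2(W), 1(W); every one is W ⇒ L
n=4: can move to 3, which is L ⇒ W
n=5: can move to 3, which is L ⇒ W
n=6: moves to 5(W), 4(W), 1(W); every one is W ⇒ L
n=7: can move to 6, which is L ⇒ W
n=8: can move to 6, which is L ⇒ W
n=9: moves to 8(W), 7(W), 4(W), 1(W); every one is W ⇒ L
n=10: can move to 9, which is L ⇒ W
n=11: can move to 9, which is L ⇒ W
n=12: moves to 11(W), 10(W), 7(W), 4(W); every one is W ⇒ L
n=13: can move to 12, which is L ⇒ W
n=14: can move to 12, which is L ⇒ W
n=15: moves to 14(W), 13(W), 10(W), 7(W); every one is W ⇒ L
n=16: can move to 15, which is L ⇒ W
n=17: can move to 15, which is L ⇒ W
n=18: moves to 17(W), 16(W), 13(W), 10(W); every one is W ⇒ L
Reading off the rows marked L gives the requested list; there are 7 such values of n.

0, 3, 6, 9, 12, 15, 18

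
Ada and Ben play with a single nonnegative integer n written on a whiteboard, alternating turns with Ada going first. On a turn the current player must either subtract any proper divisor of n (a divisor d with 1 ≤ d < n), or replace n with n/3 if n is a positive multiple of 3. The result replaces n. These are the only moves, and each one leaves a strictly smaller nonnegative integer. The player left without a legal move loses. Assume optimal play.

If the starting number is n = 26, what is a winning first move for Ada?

Classify positions by backward induction: terminal positions (no move available) are L. From any other position, the mover wins iff some move reaches an L.
n=0: no move → L
n=1: no move → L
n=2: W (go to 1, an L position)
n=3: W (go to 1, an L position)
n=4: L (options 2(W), 3(W) are all W)
n=5: W (go to 4, an L position)
n=6: W (go to 4, an L position)
n=7: L (sole option 6(W) is W)
n=8: W (go to 4, an L position)
n=9: L (options 3(W), 6(W), 8(W) are all W)
n=10: W (go to 9, an L position)
n=11: L (sole option 10(W) is W)
n=12: W (go to 4, an L position)
n=13: L (sole option 12(W) is W)
n=14: W (go to 7, an L position)
n=15: L (options 5(W), 10(W), 12(W), 14(W) are all W)
n=16: W (go to 15, an L position)
n=17: L (sole option 16(W) is W)
n=18: W (go to 9, an L position)
n=19: L (sole option 18(W) is W)
n=20: W (go to 15, an L position)
n=21: W (go to 7, an L position)
n=22: W (go to 11, an L position)
n=23: L (sole option 22(W) is W)
n=24: W (go to 23, an L position)
n=25: L (options 20(W), 24(W) are all W)
n=26: W (go to 13, an L position)
From 26, the L positions reachable in one move are: 13, 25. Any move reaching one of these is winning.

Move to 13.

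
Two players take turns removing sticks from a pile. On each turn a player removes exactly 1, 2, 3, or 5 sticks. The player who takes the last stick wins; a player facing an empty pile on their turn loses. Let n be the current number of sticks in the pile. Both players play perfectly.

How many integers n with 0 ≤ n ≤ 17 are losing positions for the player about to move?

5

Use the standard recursion: the mover loses at a terminal position; elsewhere, the mover wins exactly when some move hands the opponent an L position.
n=0: no move → L
n=1: reaches L-position 0 → W
n=2: reaches L-position 0 → W
n=3: reaches L-position 0 → W
n=4: only reaches 3(W), 2(W), 1(W), all W → L
n=5: reaches L-position 4 → W
n=6: reaches L-position 4 → W
n=7: reaches L-position 4 → W
n=8: only reaches 7(W), 6(W), 5(W), 3(W), all W → L
n=9: reaches L-position 8 → W
n=10: reaches L-position 8 → W
n=11: reaches L-position 8 → W
n=12: only reaches 11(W), 10(W), 9(W), 7(W), all W → L
n=13: reaches L-position 12 → W
n=14: reaches L-position 12 → W
n=15: reaches L-position 12 → W
n=16: only reaches 15(W), 14(W), 13(W), 11(W), all W → L
n=17: reaches L-position 16 → W
L entries with 0 ≤ n ≤ 17: n = 0, 4, 8, 12, 16; that makes 5.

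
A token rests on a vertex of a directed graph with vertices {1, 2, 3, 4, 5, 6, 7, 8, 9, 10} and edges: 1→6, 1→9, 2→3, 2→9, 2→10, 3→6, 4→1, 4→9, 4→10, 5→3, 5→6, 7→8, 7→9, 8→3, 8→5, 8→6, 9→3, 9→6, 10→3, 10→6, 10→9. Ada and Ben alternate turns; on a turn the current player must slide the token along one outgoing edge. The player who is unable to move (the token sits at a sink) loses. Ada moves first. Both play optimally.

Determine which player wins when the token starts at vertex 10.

Ada wins.

Work bottom-up. With no move the player to move loses. Otherwise the position is W if at least one move leads to an L position for the opponent, and L if every move leads to a W.
Every edge goes from a vertex to one that appears earlier in the order 6, 3, 5, 8, 9, 10, 1, 4, 2, 7, so processing vertices in that order labels each vertex after all of its successors.
6: no outgoing edge → L
3: can move to 6, which is L ⇒ W
5: can move to 6, which is L ⇒ W
8: can move to 6, which is L ⇒ W
9: can move to 6, which is L ⇒ W
10: can move to 6, which is L ⇒ W
1: can move to 6, which is L ⇒ W
4: moves to 1(W), 10(W), 9(W); every one is W ⇒ L
2: moves to 10(W), 9(W), 3(W); every one is W ⇒ L
7: moves to 9(W), 8(W); every one is W ⇒ L
The starting position 10 is W: Ada should move to 6, handing over an L position.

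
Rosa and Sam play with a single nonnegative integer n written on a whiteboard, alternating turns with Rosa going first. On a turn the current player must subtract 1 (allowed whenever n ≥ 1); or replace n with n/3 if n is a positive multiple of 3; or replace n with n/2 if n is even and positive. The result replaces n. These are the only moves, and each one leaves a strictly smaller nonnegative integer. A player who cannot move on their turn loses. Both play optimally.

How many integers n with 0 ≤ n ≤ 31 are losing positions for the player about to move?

Build the W/L table. Terminal = L. A non-terminal position is W if it has a move to some L; otherwise it is L.
n=0: no move → L
n=1: W (go to 0, an L position)
n=2: L (sole option 1(W) is W)
n=3: W (go to 2, an L position)
n=4: W (go to 2, an L position)
n=5: L (sole option 4(W) is W)
n=6: W (go to 2, an L position)
n=7: L (sole option 6(W) is W)
n=8: W (go to 7, an L position)
n=9: L (options 3(W), 8(W) are all W)
n=10: W (go to 5, an L position)
n=11: L (sole option 10(W) is W)
n=12: W (go to 11, an L position)
n=13: L (sole option 12(W) is W)
n=14: W (go to 7, an L position)
n=15: W (go to 5, an L position)
n=16: L (options 8(W), 15(W) are all W)
n=17: W (go to 16, an L position)
n=18: W (go to 9, an L position)
n=19: L (sole option 18(W) is W)
n=20: W (go to 19, an L position)
n=21: W (go to 7, an L position)
n=22: W (go to 11, an L position)
n=23: L (sole option 22(W) is W)
n=24: W (go to 23, an L position)
n=25: L (sole option 24(W) is W)
n=26: W (go to 13, an L position)
n=27: W (go to 9, an L position)
n=28: L (options 14(W), 27(W) are all W)
n=29: W (go to 28, an L position)
n=30: L (options 10(W), 15(W), 29(W) are all W)
n=31: W (go to 30, an L position)
L entries with 0 ≤ n ≤ 31: n = 0, 2, 5, 7, 9, 11, 13, 16, 19, 23, 25, 28, 30; that makes 13.

13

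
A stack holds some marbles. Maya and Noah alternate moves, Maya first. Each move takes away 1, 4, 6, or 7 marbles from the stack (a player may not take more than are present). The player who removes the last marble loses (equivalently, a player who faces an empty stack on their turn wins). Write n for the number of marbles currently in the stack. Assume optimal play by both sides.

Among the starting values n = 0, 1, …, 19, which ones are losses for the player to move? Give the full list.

1, 3, 6, 11, 14, 16, 19

Work bottom-up. With no move the player to move wins. Otherwise the position is W if at least one move leads to an L position for the opponent, and L if every move leads to a W.
n=0: no move; the opponent has just taken the last marble and therefore loses → W
n=1: L (sole option 0(W) is W)
n=2: W (go to 1, an L position)
n=3: L (sole option 2(W) is W)
n=4: W (go to 3, an L position)
n=5: W (go to 1, an L position)
n=6: L (options 5(W), 2(W), 0(W) are all W)
n=7: W (go to 6, an L position)
n=8: W (go to 1, an L position)
n=9: W (go to 3, an L position)
n=10: W (go to 6, an L position)
n=11: L (options 10(W), 7(W), 5(W), 4(W) are all W)
n=12: W (go to 11, an L position)
n=13: W (go to 6, an L position)
n=14: L (options 13(W), 10(W), 8(W), 7(W) are all W)
n=15: W (go to 14, an L position)
n=16: L (options 15(W), 12(W), 10(W), 9(W) are all W)
n=17: W (go to 16, an L position)
n=18: W (go to 14, an L position)
n=19: L (options 18(W), 15(W), 13(W), 12(W) are all W)
The losing starting values of n are exactly the entries labelled L in this table (7 of them).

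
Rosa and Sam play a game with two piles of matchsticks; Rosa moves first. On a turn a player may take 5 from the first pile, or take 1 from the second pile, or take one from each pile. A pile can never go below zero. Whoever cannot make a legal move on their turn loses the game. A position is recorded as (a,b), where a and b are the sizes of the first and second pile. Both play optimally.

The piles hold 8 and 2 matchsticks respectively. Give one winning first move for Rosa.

Move to (3,2).

Positions with no move are L. A position that does have a move is losing for the player to move precisely when every available move leads to a winning position for the opponent. Fill in the labels:
No move ever increases a pile, so every position that can arise here has a ≤ 8 and b ≤ 2; it is enough to label the cells with 0 ≤ a ≤ 8 and 0 ≤ b ≤ 2.
Every move lowers a or b (never raises either), so fill the grid row by row in increasing a, and left to right within a row: each cell's successors are then already labelled.
      b=0  b=1  b=2
a=0:    L    W    L
a=1:    L    W    L
a=2:    L    W    L
a=3:    L    W    L
a=4:    L    W    L
a=5:    W    W    W
a=6:    W    L    W
a=7:    W    L    W
a=8:    W    L    W
Cells with no legal move (terminal, hence L): (0,0), (1,0), (2,0), (3,0), (4,0).
The remaining L cells, each justified by listing all of its moves:
(0,2): the only move is to (0,1)(W), a W ⇒ L
(1,2): moves to (1,1)(W), (0,1)(W); every one is W ⇒ L
(2,2): moves to (2,1)(W), (1,1)(W); every one is W ⇒ L
(3,2): moves to (3,1)(W), (2,1)(W); every one is W ⇒ L
(4,2): moves to (4,1)(W), (3,1)(W); every one is W ⇒ L
(6,1): moves to (1,1)(W), (6,0)(W), (5,0)(W); every one is W ⇒ L
(7,1): moves to (2,1)(W), (7,0)(W), (6,0)(W); every one is W ⇒ L
(8,1): moves to (3,1)(W), (8,0)(W), (7,0)(W); every one is W ⇒ L
Every other cell has at least one move into one of the L cells above, so it is W.
From (8,2), the L positions reachable in one move are: (3,2), (8,1), (7,1). Any move reaching one of these is winning.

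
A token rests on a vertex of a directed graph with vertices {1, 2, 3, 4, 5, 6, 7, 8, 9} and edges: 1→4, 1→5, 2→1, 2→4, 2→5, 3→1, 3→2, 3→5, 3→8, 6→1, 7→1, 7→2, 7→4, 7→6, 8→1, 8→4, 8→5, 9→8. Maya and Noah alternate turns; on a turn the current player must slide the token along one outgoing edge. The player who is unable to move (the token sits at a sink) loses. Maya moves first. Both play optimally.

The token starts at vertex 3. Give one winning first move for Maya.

Work bottom-up. With no move the player to move loses. Otherwise the position is W if at least one move leads to an L position for the opponent, and L if every move leads to a W.
Every edge goes from a vertex to one that appears earlier in the order 4, 5, 1, 8, 2, 6, 3, 7, 9, so processing vertices in that order labels each vertex after all of its successors.
4: no outgoing edge → L
5: no outgoing edge → L
1: can move to 5, which is L ⇒ W
8: can move to 5, which is L ⇒ W
2: can move to 5, which is L ⇒ W
6: the only move is to 1(W), a W ⇒ L
3: can move to 5, which is L ⇒ W
7: can move to 6, which is L ⇒ W
9: the only move is to 8(W), a W ⇒ L
From 3, the L positions reachable in one move are: 5.

Move to 5.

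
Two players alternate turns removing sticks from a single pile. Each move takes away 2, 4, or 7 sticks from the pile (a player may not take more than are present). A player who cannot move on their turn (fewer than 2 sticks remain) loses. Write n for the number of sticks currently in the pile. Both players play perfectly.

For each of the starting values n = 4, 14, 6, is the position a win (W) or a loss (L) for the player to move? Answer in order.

4: W, 14: W, 6: L

Positions with no move are L. A position that does have a move is losing for the player to move precisely when every available move leads to a winning position for the opponent. Fill in the labels:
n=0: no move → L
n=1: no move → L
n=2: W (go to 0, an L position)
n=3: W (go to 1, an L position)
n=4: W (go to 0, an L position)
n=5: W (go to 1, an L position)
n=6: L (options 4(W), 2(W) are all W)
n=7: W (go to 0, an L position)
n=8: W (go to 6, an L position)
n=9: L (options 7(W), 5(W), 2(W) are all W)
n=10: W (go to 6, an L position)
n=11: W (go to 9, an L position)
n=12: L (options 10(W), 8(W), 5(W) are all W)
n=13: W (go to 9, an L position)
n=14: W (go to 12, an L position)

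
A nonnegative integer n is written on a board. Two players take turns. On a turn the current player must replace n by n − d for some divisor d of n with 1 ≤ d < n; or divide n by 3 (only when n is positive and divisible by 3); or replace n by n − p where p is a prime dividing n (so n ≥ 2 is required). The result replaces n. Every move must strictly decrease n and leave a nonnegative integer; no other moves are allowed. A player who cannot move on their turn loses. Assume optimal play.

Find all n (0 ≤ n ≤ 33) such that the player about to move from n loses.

Label each position W (a win for the player to move) or L (a loss). A position with no legal move is L; any other position is W exactly when some move reaches an L, and L when every move reaches a W.
n=0: no move → L
n=1: no move → L
n=2: W (go to 0, an L position)
n=3: W (go to 0, an L position)
n=4: L (options 2(W), 3(W) are all W)
n=5: W (go to 0, an L position)
n=6: W (go to 4, an L position)
n=7: W (go to 0, an L position)
n=8: W (go to 4, an L position)
n=9: L (options 3(W), 6(W), 8(W) are all W)
n=10: W (go to 9, an L position)
n=11: W (go to 0, an L position)
n=12: W (go to 4, an L position)
n=13: W (go to 0, an L position)
n=14: L (options 7(W), 12(W), 13(W) are all W)
n=15: W (go to 14, an L position)
n=16: W (go to 14, an L position)
n=17: W (go to 0, an L position)
n=18: W (go to 9, an L position)
n=19: W (go to 0, an L position)
n=20: L (options 10(W), 15(W), 16(W), 18(W), 19(W) are all W)
n=21: W (go to 14, an L position)
n=22: W (go to 20, an L position)
n=23: W (go to 0, an L position)
n=24: W (go to 20, an L position)
n=25: W (go to 20, an L position)
n=26: L (options 13(W), 24(W), 25(W) are all W)
n=27: W (go to 9, an L position)
n=28: W (go to 14, an L position)
n=29: W (go to 0, an L position)
n=30: W (go to 20, an L position)
n=31: W (go to 0, an L position)
n=32: L (options 16(W), 24(W), 28(W), 30(W), 31(W) are all W)
n=33: W (go to 32, an L position)
The losing starting values of n are exactly the entries labelled L in this table (8 of them).

0, 1, 4, 9, 14, 20, 26, 32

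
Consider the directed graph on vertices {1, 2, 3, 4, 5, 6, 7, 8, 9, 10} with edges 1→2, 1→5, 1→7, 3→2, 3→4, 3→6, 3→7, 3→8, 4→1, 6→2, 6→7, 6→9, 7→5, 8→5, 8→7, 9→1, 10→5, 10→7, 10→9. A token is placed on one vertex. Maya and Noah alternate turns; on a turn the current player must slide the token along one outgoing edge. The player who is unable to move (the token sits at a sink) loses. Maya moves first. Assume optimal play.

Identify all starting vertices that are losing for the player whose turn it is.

Label each position W (a win for the player to move) or L (a loss). A position with no legal move is L; any other position is W exactly when some move reaches an L, and L when every move reaches a W.
Every edge goes from a vertex to one that appears earlier in the order 2, 5, 7, 1, 4, 9, 6, 10, 8, 3, so processing vertices in that order labels each vertex after all of its successors.
2: no outgoing edge → L
5: no outgoing edge → L
7: can move to 5, which is L ⇒ W
1: can move to 5, which is L ⇒ W
4: the only move is to 1(W), a W ⇒ L
9: the only move is to 1(W), a W ⇒ L
6: can move to 9, which is L ⇒ W
10: can move to 9, which is L ⇒ W
8: can move to 5, which is L ⇒ W
3: can move to 4, which is L ⇒ W
Reading off the rows marked L gives the requested list; there are 4 such vertices.

2, 4, 5, 9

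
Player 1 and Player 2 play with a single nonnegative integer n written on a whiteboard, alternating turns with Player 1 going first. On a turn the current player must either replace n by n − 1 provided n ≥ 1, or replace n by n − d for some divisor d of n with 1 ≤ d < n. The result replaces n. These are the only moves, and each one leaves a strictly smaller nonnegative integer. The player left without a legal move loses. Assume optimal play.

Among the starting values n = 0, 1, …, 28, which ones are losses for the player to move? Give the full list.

Work bottom-up. With no move the player to move loses. Otherwise the position is W if at least one move leads to an L position for the opponent, and L if every move leads to a W.
n=0: no move → L
n=1: can move to 0, which is L ⇒ W
n=2: the only move is to 1(W), a W ⇒ L
n=3: can move to 2, which is L ⇒ W
n=4: can move to 2, which is L ⇒ W
n=5: the only move is to 4(W), a W ⇒ L
n=6: can move to 5, which is L ⇒ W
n=7: the only move is to 6(W), a W ⇒ L
n=8: can move to 7, which is L ⇒ W
n=9: moves to 6(W), 8(W); every one is W ⇒ L
n=10: can move to 5, which is L ⇒ W
n=11: the only move is to 10(W), a W ⇒ L
n=12: can move to 9, which is L ⇒ W
n=13: the only move is to 12(W), a W ⇒ L
n=14: can move to 7, which is L ⇒ W
n=15: moves to 10(W), 12(W), 14(W); every one is W ⇒ L
n=16: can move to 15, which is L ⇒ W
n=17: the only move is to 16(W), a W ⇒ L
n=18: can move to 9, which is L ⇒ W
n=19: the only move is to 18(W), a W ⇒ L
n=20: can move to 15, which is L ⇒ W
n=21: moves to 14(W), 18(W), 20(W); every one is W ⇒ L
n=22: can move to 11, which is L ⇒ W
n=23: the only move is to 22(W), a W ⇒ L
n=24: can move to 21, which is L ⇒ W
n=25: moves to 20(W), 24(W); every one is W ⇒ L
n=26: can move to 13, which is L ⇒ W
n=27: moves to 18(W), 24(W), 26(W); every one is W ⇒ L
n=28: can move to 21, which is L ⇒ W
The losing starting values of n are exactly the entries labelled L in this table (14 of them).

0, 2, 5, 7, 9, 11, 13, 15, 17, 19, 21, 23, 25, 27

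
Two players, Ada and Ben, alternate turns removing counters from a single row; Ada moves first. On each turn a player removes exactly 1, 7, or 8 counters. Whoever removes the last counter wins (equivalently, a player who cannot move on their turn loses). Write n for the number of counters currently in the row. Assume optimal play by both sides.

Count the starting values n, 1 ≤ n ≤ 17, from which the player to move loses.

Classify positions by backward induction: terminal positions (no move available) are L. From any other position, the mover wins iff some move reaches an L.
n=0: no move → L
n=1: can move to 0, which is L ⇒ W
n=2: the only move is to 1(W), a W ⇒ L
n=3: can move to 2, which is L ⇒ W
n=4: the only move is to 3(W), a W ⇒ L
n=5: can move to 4, which is L ⇒ W
n=6: the only move is to 5(W), a W ⇒ L
n=7: can move to 6, which is L ⇒ W
n=8: can move to 0, which is L ⇒ W
n=9: can move to 2, which is L ⇒ W
n=10: can move to 2, which is L ⇒ W
n=11: can move to 4, which is L ⇒ W
n=12: can move to 4, which is L ⇒ W
n=13: can move to 6, which is L ⇒ W
n=14: can move to 6, which is L ⇒ W
n=15: moves to 14(W), 8(W), 7(W); every one is W ⇒ L
n=16: can move to 15, which is L ⇒ W
n=17: moves to 16(W), 10(W), 9(W); every one is W ⇒ L
L entries with 1 ≤ n ≤ 17 (n=0 is outside the asked range and is not counted): n = 2, 4, 6, 15, 17; that makes 5.

5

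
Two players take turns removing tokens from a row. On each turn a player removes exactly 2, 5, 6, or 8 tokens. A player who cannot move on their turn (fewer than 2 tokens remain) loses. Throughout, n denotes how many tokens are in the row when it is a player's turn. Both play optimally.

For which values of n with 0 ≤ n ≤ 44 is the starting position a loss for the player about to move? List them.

Classify positions by backward induction: terminal positions (no move available) are L. From any other position, the mover wins iff some move reaches an L.
n=0: no move → L
n=1: no move → L
n=2: W (go to 0, an L position)
n=3: W (go to 1, an L position)
n=4: L (sole option 2(W) is W)
n=5: W (go to 0, an L position)
n=6: W (go to 4, an L position)
n=7: W (go to 1, an L position)
n=8: W (go to 0, an L position)
n=9: W (go to 4, an L position)
n=10: W (go to 4, an L position)
n=11: L (options 9(W), 6(W), 5(W), 3(W) are all W)
n=12: W (go to 4, an L position)
n=13: W (go to 11, an L position)
n=14: L (options 12(W), 9(W), 8(W), 6(W) are all W)
n=15: L (options 13(W), 10(W), 9(W), 7(W) are all W)
n=16: W (go to 14, an L position)
n=17: W (go to 15, an L position)
n=18: L (options 16(W), 13(W), 12(W), 10(W) are all W)
n=19: W (go to 14, an L position)
n=20: W (go to 18, an L position)
n=21: W (go to 15, an L position)
n=22: W (go to 14, an L position)
n=23: W (go to 18, an L position)
n=24: W (go to 18, an L position)
n=25: L (options 23(W), 20(W), 19(W), 17(W) are all W)
n=26: W (go to 18, an L position)
n=27: W (go to 25, an L position)
n=28: L (options 26(W), 23(W), 22(W), 20(W) are all W)
n=29: L (options 27(W), 24(W), 23(W), 21(W) are all W)
n=30: W (go to 28, an L position)
n=31: W (go to 29, an L position)
n=32: L (options 30(W), 27(W), 26(W), 24(W) are all W)
n=33: W (go to 28, an L position)
n=34: W (go to 32, an L position)
n=35: W (go to 29, an L position)
n=36: W (go to 28, an L position)
n=37: W (go to 32, an L position)
n=38: W (go to 32, an L position)
n=39: L (options 37(W), 34(W), 33(W), 31(W) are all W)
n=40: W (go to 32, an L position)
n=41: W (go to 39, an L position)
n=42: L (options 40(W), 37(W), 36(W), 34(W) are all W)
n=43: L (options 41(W), 38(W), 37(W), 35(W) are all W)
n=44: W (go to 42, an L position)
The losing starting values of n are exactly the entries labelled L in this table (14 of them).

0, 1, 4, 11, 14, 15, 18, 25, 28, 29, 32, 39, 42, 43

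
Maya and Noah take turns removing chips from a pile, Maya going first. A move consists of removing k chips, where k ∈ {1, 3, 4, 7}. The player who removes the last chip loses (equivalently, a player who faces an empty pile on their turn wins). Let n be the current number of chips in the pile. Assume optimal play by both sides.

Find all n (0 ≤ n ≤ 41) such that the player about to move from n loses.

1, 3, 9, 11, 17, 19, 25, 27, 33, 35, 41

Label each position W (a win for the player to move) or L (a loss). A position with no legal move is W; any other position is W exactly when some move reaches an L, and L when every move reaches a W.
n=0: no move; the opponent has just taken the last chip and therefore loses → W
n=1: →0(W) only, which is W, so L
n=2: →1(L), so W
n=3: →2(W), 0(W) — all W, so L
n=4: →3(L), so W
n=5: →1(L), so W
n=6: →3(L), so W
n=7: →3(L), so W
n=8: →1(L), so W
n=9: →8(W), 6(W), 5(W), 2(W) — all W, so L
n=10: →9(L), so W
n=11: →10(W), 8(W), 7(W), 4(W) — all W, so L
n=12: →11(L), so W
n=13: →9(L), so W
n=14: →11(L), so W
n=15: →11(L), so W
n=16: →9(L), so W
n=17: →16(W), 14(W), 13(W), 10(W) — all W, so L
n=18: →17(L), so W
n=19: →18(W), 16(W), 15(W), 12(W) — all W, so L
n=20: →19(L), so W
n=21: →17(L), so W
n=22: →19(L), so W
n=23: →19(L), so W
n=24: →17(L), so W
n=25: →24(W), 22(W), 21(W), 18(W) — all W, so L
n=26: →25(L), so W
n=27: →26(W), 24(W), 23(W), 20(W) — all W, so L
n=28: →27(L), so W
n=29: →25(L), so W
n=30: →27(L), so W
n=31: →27(L), so W
n=32: →25(L), so W
n=33: →32(W), 30(W), 29(W), 26(W) — all W, so L
n=34: →33(L), so W
n=35: →34(W), 32(W), 31(W), 28(W) — all W, so L
n=36: →35(L), so W
n=37: →33(L), so W
n=38: →35(L), so W
n=39: →35(L), so W
n=40: →33(L), so W
n=41: →40(W), 38(W), 37(W), 34(W) — all W, so L
Reading off the rows marked L gives the requested list; there are 11 such values of n.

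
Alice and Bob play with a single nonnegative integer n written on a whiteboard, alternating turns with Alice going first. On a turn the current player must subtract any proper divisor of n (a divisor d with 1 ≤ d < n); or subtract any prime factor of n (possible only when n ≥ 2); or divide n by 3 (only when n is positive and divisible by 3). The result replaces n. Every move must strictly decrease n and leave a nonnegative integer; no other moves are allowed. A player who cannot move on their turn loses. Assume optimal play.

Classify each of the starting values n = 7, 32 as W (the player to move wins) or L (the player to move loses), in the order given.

7: W, 32: L

Compute win/loss labels from the base case upward. A position with no move is L. Any other position is W if it can reach an L in one move, else L.
n=0: no move → L
n=1: no move → L
n=2: W (go to 0, an L position)
n=3: W (go to 0, an L position)
n=4: L (options 2(W), 3(W) are all W)
n=5: W (go to 0, an L position)
n=6: W (go to 4, an L position)
n=7: W (go to 0, an L position)
n=8: W (go to 4, an L position)
n=9: L (options 3(W), 6(W), 8(W) are all W)
n=10: W (go to 9, an L position)
n=11: W (go to 0, an L position)
n=12: W (go to 4, an L position)
n=13: W (go to 0, an L position)
n=14: L (options 7(W), 12(W), 13(W) are all W)
n=15: W (go to 14, an L position)
n=16: W (go to 14, an L position)
n=17: W (go to 0, an L position)
n=18: W (go to 9, an L position)
n=19: W (go to 0, an L position)
n=20: L (options 10(W), 15(W), 16(W), 18(W), 19(W) are all W)
n=21: W (go to 14, an L position)
n=22: W (go to 20, an L position)
n=23: W (go to 0, an L position)
n=24: W (go to 20, an L position)
n=25: W (go to 20, an L position)
n=26: L (options 13(W), 24(W), 25(W) are all W)
n=27: W (go to 9, an L position)
n=28: W (go to 14, an L position)
n=29: W (go to 0, an L position)
n=30: W (go to 20, an L position)
n=31: W (go to 0, an L position)
n=32: L (options 16(W), 24(W), 28(W), 30(W), 31(W) are all W)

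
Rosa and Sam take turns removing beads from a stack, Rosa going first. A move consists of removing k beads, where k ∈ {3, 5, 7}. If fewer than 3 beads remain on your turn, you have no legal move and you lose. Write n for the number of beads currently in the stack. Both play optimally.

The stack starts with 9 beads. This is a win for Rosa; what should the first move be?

Classify positions by backward induction: terminal positions (no move available) are L. From any other position, the mover wins iff some move reaches an L.
n=0: no move → L
n=1: no move → L
n=2: no move → L
n=3: reaches L-position 0 → W
n=4: reaches L-position 1 → W
n=5: reaches L-position 2 → W
n=6: reaches L-position 1 → W
n=7: reaches L-position 2 → W
n=8: reaches L-position 1 → W
n=9: reaches L-position 2 → W
From 9, the L positions reachable in one move are: 2.

Remove 7, leaving 2.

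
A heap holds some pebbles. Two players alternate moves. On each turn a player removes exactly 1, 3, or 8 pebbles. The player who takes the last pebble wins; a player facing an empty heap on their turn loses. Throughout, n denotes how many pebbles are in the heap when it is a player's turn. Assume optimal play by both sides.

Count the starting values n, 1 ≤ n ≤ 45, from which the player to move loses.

16

Compute win/loss labels from the base case upward. A position with no move is L. Any other position is W if it can reach an L in one move, else L.
n=0: no move → L
n=1: →0(L), so W
n=2: →1(W) only, which is W, so L
n=3: →2(L), so W
n=4: →3(W), 1(W) — all W, so L
n=5: →4(L), so W
n=6: →5(W), 3(W) — all W, so L
n=7: →6(L), so W
n=8: →0(L), so W
n=9: →6(L), so W
n=10: →2(L), so W
n=11: →10(W), 8(W), 3(W) — all W, so L
n=12: →11(L), so W
n=13: →12(W), 10(W), 5(W) — all W, so L
n=14: →13(L), so W
n=15: →14(W), 12(W), 7(W) — all W, so L
n=16: →15(L), so W
n=17: →16(W), 14(W), 9(W) — all W, so L
n=18: →17(L), so W
n=19: →11(L), so W
n=20: →17(L), so W
n=21: →13(L), so W
n=22: →21(W), 19(W), 14(W) — all W, so L
n=23: →22(L), so W
n=24: →23(W), 21(W), 16(W) — all W, so L
n=25: →24(L), so W
n=26: →25(W), 23(W), 18(W) — all W, so L
n=27: →26(L), so W
n=28: →27(W), 25(W), 20(W) — all W, so L
n=29: →28(L), so W
n=30: →22(L), so W
n=31: →28(L), so W
n=32: →24(L), so W
n=33: →32(W), 30(W), 25(W) — all W, so L
n=34: →33(L), so W
n=35: →34(W), 32(W), 27(W) — all W, so L
n=36: →35(L), so W
n=37: →36(W), 34(W), 29(W) — all W, so L
n=38: →37(L), so W
n=39: →38(W), 36(W), 31(W) — all W, so L
n=40: →39(L), so W
n=41: →33(L), so W
n=42: →39(L), so W
n=43: →35(L), so W
n=44: →43(W), 41(W), 36(W) — all W, so L
n=45: →44(L), so W
L entries with 1 ≤ n ≤ 45 (n=0 is outside the asked range and is not counted): n = 2, 4, 6, 11, 13, 15, 17, 22, 24, 26, 28, 33, 35, 37, 39, 44; that makes 16.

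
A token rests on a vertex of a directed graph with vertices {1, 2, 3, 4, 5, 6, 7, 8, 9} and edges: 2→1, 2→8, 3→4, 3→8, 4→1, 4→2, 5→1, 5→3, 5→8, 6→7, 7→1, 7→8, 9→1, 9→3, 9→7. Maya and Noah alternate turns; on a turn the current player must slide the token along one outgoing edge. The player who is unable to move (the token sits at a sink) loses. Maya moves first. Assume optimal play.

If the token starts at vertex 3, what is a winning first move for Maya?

Move to 8.

Use the standard recursion: the mover loses at a terminal position; elsewhere, the mover wins exactly when some move hands the opponent an L position.
Every edge goes from a vertex to one that appears earlier in the order 8, 1, 2, 4, 7, 3, 5, 6, 9, so processing vertices in that order labels each vertex after all of its successors.
8: no outgoing edge → L
1: no outgoing edge → L
2: can move to 1, which is L ⇒ W
4: can move to 1, which is L ⇒ W
7: can move to 1, which is L ⇒ W
3: can move to 8, which is L ⇒ W
5: can move to 1, which is L ⇒ W
6: the only move is to 7(W), a W ⇒ L
9: can move to 1, which is L ⇒ W
From 3, the L positions reachable in one move are: 8.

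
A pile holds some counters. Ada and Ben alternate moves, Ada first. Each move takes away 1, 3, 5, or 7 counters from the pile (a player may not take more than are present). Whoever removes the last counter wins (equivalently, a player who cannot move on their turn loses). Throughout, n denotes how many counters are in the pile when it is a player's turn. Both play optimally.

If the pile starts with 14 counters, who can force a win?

Work bottom-up. With no move the player to move loses. Otherwise the position is W if at least one move leads to an L position for the opponent, and L if every move leads to a W.
n=0: no move → L
n=1: →0(L), so W
n=2: →1(W) only, which is W, so L
n=3: →2(L), so W
n=4: →3(W), 1(W) — all W, so L
n=5: →4(L), so W
n=6: →5(W), 3(W), 1(W) — all W, so L
n=7: →6(L), so W
n=8: →7(W), 5(W), 3(W), 1(W) — all W, so L
n=9: →8(L), so W
n=10: →9(W), 7(W), 5(W), 3(W) — all W, so L
n=11: →10(L), so W
n=12: →11(W), 9(W), 7(W), 5(W) — all W, so L
n=13: →12(L), so W
n=14: →13(W), 11(W), 9(W), 7(W) — all W, so L
The starting position 14 is L: whatever Ada does, the opponent receives a W position.

Ben wins.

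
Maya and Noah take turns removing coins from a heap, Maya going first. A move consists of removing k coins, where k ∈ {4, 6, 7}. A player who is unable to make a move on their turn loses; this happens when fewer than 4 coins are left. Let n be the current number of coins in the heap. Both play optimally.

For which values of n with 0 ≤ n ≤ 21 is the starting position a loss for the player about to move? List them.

0, 1, 2, 3, 11, 12, 13, 14

Work bottom-up. With no move the player to move loses. Otherwise the position is W if at least one move leads to an L position for the opponent, and L if every move leads to a W.
n=0: no move → L
n=1: no move → L
n=2: no move → L
n=3: no move → L
n=4: W (go to 0, an L position)
n=5: W (go to 1, an L position)
n=6: W (go to 2, an L position)
n=7: W (go to 3, an L position)
n=8: W (go to 2, an L position)
n=9: W (go to 3, an L position)
n=10: W (go to 3, an L position)
n=11: L (options 7(W), 5(W), 4(W) are all W)
n=12: L (options 8(W), 6(W), 5(W) are all W)
n=13: L (options 9(W), 7(W), 6(W) are all W)
n=14: L (options 10(W), 8(W), 7(W) are all W)
n=15: W (go to 11, an L position)
n=16: W (go to 12, an L position)
n=17: W (go to 13, an L position)
n=18: W (go to 14, an L position)
n=19: W (go to 13, an L position)
n=20: W (go to 14, an L position)
n=21: W (go to 14, an L position)
The losing starting values of n are exactly the entries labelled L in this table (8 of them).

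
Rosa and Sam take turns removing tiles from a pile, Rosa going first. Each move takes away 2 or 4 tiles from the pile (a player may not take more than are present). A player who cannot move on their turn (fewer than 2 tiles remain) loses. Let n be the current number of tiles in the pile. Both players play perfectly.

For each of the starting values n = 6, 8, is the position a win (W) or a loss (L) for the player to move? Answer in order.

Classify positions by backward induction: terminal positions (no move available) are L. From any other position, the mover wins iff some move reaches an L.
n=0: no move → L
n=1: no move → L
n=2: W (go to 0, an L position)
n=3: W (go to 1, an L position)
n=4: W (go to 0, an L position)
n=5: W (go to 1, an L position)
n=6: L (options 4(W), 2(W) are all W)
n=7: L (options 5(W), 3(W) are all W)
n=8: W (go to 6, an L position)

6: L, 8: W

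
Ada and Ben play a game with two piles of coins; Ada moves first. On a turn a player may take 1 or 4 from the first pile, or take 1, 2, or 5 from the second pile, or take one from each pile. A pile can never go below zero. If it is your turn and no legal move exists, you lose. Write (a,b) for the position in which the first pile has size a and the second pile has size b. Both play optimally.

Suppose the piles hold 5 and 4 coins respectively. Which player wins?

Ada wins.

Compute win/loss labels from the base case upward. A position with no move is L. Any other position is W if it can reach an L in one move, else L.
No move ever increases a pile, so every position that can arise here has a ≤ 5 and b ≤ 4; it is enough to label the cells with 0 ≤ a ≤ 5 and 0 ≤ b ≤ 4.
Every move lowers a or b (never raises either), so fill the grid row by row in increasing a, and left to right within a row: each cell's successors are then already labelled.
      b=0  b=1  b=2  b=3  b=4
a=0:    L    W    W    L    W
a=1:    W    W    L    W    W
a=2:    L    W    W    W    L
a=3:    W    W    L    W    W
a=4:    W    L    W    W    L
a=5:    L    W    W    L    W
Cells with no legal move (terminal, hence L): (0,0).
The remaining L cells, each justified by listing all of its moves:
(0,3): moves to (0,2)(W), (0,1)(W); every one is W ⇒ L
(1,2): moves to (0,2)(W), (1,1)(W), (1,0)(W), (0,1)(W); every one is W ⇒ L
(2,0): the only move is to (1,0)(W), a W ⇒ L
(2,4): moves to (1,4)(W), (2,3)(W), (2,2)(W), (1,3)(W); every one is W ⇒ L
(3,2): moves to (2,2)(W), (3,1)(W), (3,0)(W), (2,1)(W); every one is W ⇒ L
(4,1): moves to (3,1)(W), (0,1)(W), (4,0)(W), (3,0)(W); every one is W ⇒ L
(4,4): moves to (3,4)(W), (0,4)(W), (4,3)(W), (4,2)(W), (3,3)(W); every one is W ⇒ L
(5,0): moves to (4,0)(W), (1,0)(W); every one is W ⇒ L
(5,3): moves to (4,3)(W), (1,3)(W), (5,2)(W), (5,1)(W), (4,2)(W); every one is W ⇒ L
Every other cell has at least one move into one of the L cells above, so it is W.
From (5,4) Ada can move to (4,4), reaching an L position.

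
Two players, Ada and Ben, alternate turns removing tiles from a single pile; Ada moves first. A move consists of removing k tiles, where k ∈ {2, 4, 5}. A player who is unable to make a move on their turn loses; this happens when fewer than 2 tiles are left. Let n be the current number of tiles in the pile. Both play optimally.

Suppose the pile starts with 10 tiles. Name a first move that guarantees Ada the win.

Remove 2, leaving 8.

Use the standard recursion: the mover loses at a terminal position; elsewhere, the mover wins exactly when some move hands the opponent an L position.
n=0: no move → L
n=1: no move → L
n=2: W (go to 0, an L position)
n=3: W (go to 1, an L position)
n=4: W (go to 0, an L position)
n=5: W (go to 1, an L position)
n=6: W (go to 1, an L position)
n=7: L (options 5(W), 3(W), 2(W) are all W)
n=8: L (options 6(W), 4(W), 3(W) are all W)
n=9: W (go to 7, an L position)
n=10: W (go to 8, an L position)
From 10, the L positions reachable in one move are: 8.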